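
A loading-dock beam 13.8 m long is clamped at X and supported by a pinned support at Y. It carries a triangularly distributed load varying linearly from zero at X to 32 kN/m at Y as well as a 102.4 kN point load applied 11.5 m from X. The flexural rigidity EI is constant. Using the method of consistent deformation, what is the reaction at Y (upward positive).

R_Y = 198.5 kN

Take the reaction at Y as the redundant and release it; the primary structure is a cantilever fixed at X.
Primary-structure tip deflection at Y by superposition:
  triangular load, peak 32 at the free end: 11w₀L⁴/(120EI) = 106384/EI
  point load 102.4 at a = 11.5: Pa²(3L − a)/(6EI) = 67486/EI
  δ_0 = 173871/EI
Tip deflection under a unit load at Y: L³/(3EI) = 876/EI.
Compatibility at Y: δ_0 − R_Y·δ_{YY} = 0, so R_Y = 173871/876 = 198.5 kN.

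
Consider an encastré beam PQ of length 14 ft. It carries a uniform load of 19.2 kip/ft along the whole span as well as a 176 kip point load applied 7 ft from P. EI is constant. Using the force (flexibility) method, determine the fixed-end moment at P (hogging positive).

Release both end moments; the primary structure is a simply-supported span PQ with redundants M_P and M_Q.
End rotations of the released simple span under the applied load (×1/EI):
  at P: UDL 19.2: wL³/(24EI) = 2195/EI
  at Q: UDL 19.2: wL³/(24EI) = 2195/EI
  at P: point load 176 at a = 7: Pab(L + b)/(6LEI) = 2156/EI
  at Q: point load 176 at a = 7: Pab(L + a)/(6LEI) = 2156/EI
  θ_P0 = 4351/EI,  θ_Q0 = 4351/EI
Flexibility coefficients: a unit moment at one end gives L/(3EI) there and L/(6EI) at the far end, so f₁₁ = f₂₂ = 4.667/EI and f₁₂ = f₂₁ = 2.333/EI.
Compatibility — zero rotation at each built-in end:
  4.667 M_P + 2.333 M_Q = 4351
  2.333 M_P + 4.667 M_Q = 4351
Solving the pair gives M_P = 621.6 kip·ft and M_Q = 621.6 kip·ft (hogging).

M_P = 621.6 kip·ft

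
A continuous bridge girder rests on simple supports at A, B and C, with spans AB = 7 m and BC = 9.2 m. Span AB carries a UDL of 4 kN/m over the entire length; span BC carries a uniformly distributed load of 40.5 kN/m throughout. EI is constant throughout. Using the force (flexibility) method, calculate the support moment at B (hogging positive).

Release continuity at B by inserting a hinge; the redundant is the internal moment M_B. The primary structure is two simply-supported spans AB and BC.
Discontinuity in slope at B on the released structure — sum the simple-span end rotations:
  span AB: UDL 4: wL³/(24EI) = 57.17/EI
  span BC: UDL 40.5: wL³/(24EI) = 1314/EI
  relative rotation θ_0 = (57.17 + 1314)/EI = 1371/EI
A unit hogging moment at B produces rotation L₁/(3EI) + L₂/(3EI) = 5.4/EI.
Compatibility: M_B·(L₁+L₂)/(3EI) = θ_0, giving M_B = 253.9 kN·m (hogging).

M_B = 253.9 kN·m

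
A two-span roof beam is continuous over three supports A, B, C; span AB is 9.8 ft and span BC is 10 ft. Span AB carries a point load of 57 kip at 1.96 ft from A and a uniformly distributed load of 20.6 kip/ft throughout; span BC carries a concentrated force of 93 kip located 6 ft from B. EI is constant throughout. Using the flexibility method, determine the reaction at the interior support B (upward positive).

R_B = 195.6 kip

Release continuity at B by inserting a hinge; the redundant is the internal moment M_B. The primary structure is two simply-supported spans AB and BC.
End slopes at the hinge B, treating each span as simply supported:
  span AB: point load 57 at a = 1.96: Pab(L + a)/(6LEI) = 175.2/EI
  span AB: UDL 20.6: wL³/(24EI) = 807.9/EI
  span BC: point load 93 at a = 6: Pab(L + b)/(6LEI) = 520.8/EI
  relative rotation θ_0 = (983 + 520.8)/EI = 1504/EI
A unit hogging moment at B produces rotation L₁/(3EI) + L₂/(3EI) = 6.6/EI.
Compatibility: M_B·(L₁+L₂)/(3EI) = θ_0, giving M_B = 227.9 kip·ft (hogging).
Span AB, ΣM about A with M_B applied at B: R_B^{AB}·9.8 = 1101 + 227.9, so R_B^{AB} = 135.6 kip and R_A = 258.9 − 135.6 = 123.3 kip.
Span BC, ΣM about C: R_B^{BC}·10 = 372 + 227.9, so R_B^{BC} = 59.99 kip and R_C = 93 − 59.99 = 33.01 kip.
R_B = 135.6 + 59.99 = 195.6 kip.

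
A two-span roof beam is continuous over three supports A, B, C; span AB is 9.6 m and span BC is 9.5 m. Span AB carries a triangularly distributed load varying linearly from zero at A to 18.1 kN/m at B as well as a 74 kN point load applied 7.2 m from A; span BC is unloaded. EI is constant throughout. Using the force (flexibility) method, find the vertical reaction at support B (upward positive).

Release continuity at B by inserting a hinge; the redundant is the internal moment M_B. The primary structure is two simply-supported spans AB and BC.
Discontinuity in slope at B on the released structure — sum the simple-span end rotations:
  span AB: triangular load, peak 18.1: w₀L³/(45EI) = 355.9/EI
  span AB: point load 74 at a = 7.2: Pab(L + a)/(6LEI) = 373/EI
  relative rotation θ_0 = (728.8 + 0)/EI = 728.8/EI
A unit hogging moment at B produces rotation L₁/(3EI) + L₂/(3EI) = 6.367/EI.
Compatibility: M_B·(L₁+L₂)/(3EI) = θ_0, giving M_B = 114.5 kN·m (hogging).
Span AB, ΣM about A with M_B applied at B: R_B^{AB}·9.6 = 1089 + 114.5, so R_B^{AB} = 125.3 kN and R_A = 160.9 − 125.3 = 35.54 kN.
Span BC, ΣM about C: R_B^{BC}·9.5 = 0 + 114.5, so R_B^{BC} = 12.05 kN and R_C = 0 − 12.05 = -12.05 kN.
R_B = 125.3 + 12.05 = 137.4 kN.

R_B = 137.4 kN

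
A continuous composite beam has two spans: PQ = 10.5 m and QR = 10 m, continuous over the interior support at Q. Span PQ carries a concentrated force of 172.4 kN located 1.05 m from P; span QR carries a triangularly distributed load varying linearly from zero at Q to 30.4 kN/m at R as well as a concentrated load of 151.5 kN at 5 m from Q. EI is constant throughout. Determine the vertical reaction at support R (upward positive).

Take M_Q as the redundant. Released structure: two simple spans PQ and QR with a hinge at Q.
End slopes at the hinge Q, treating each span as simply supported:
  span PQ: point load 172.4 at a = 1.05: Pab(L + a)/(6LEI) = 313.6/EI
  span QR: triangular load, peak 30.4: 7w₀L³/(360EI) = 591.1/EI
  span QR: point load 151.5 at a = 5: Pab(L + b)/(6LEI) = 946.9/EI
  relative rotation θ_0 = (313.6 + 1538)/EI = 1852/EI
A unit hogging moment at Q produces rotation L₁/(3EI) + L₂/(3EI) = 6.833/EI.
Compatibility: M_Q·(L₁+L₂)/(3EI) = θ_0, giving M_Q = 271 kN·m (hogging).
Span QR, ΣM about R: R_Q^{QR}·10 = 1264 + 271, so R_Q^{QR} = 153.5 kN and R_R = 303.5 − 153.5 = 150 kN.

R_R = 150 kN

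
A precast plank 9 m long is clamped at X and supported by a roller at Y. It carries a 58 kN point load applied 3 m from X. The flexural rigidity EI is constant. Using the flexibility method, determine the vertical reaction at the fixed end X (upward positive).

R_X = 49.41 kN

Release the roller at Y. Primary structure: cantilever fixed at X.
Deflection at Y on the released cantilever, summing each load's contribution:
  point load 58 at a = 3: Pa²(3L − a)/(6EI) = 2088/EI
Flexibility coefficient — unit upward force at Y: δ_{YY} = L³/(3EI) = 243/EI.
Compatibility at Y: δ_0 − R_Y·δ_{YY} = 0, so R_Y = 2088/243 = 8.593 kN.
Vertical equilibrium: R_X = ΣP − R_Y = 58 − 8.593 = 49.41 kN.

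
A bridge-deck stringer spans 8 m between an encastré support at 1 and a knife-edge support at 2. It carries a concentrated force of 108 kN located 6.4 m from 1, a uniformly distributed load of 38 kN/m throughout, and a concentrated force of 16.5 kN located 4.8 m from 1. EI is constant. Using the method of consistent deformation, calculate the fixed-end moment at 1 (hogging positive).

M_1 = 409.1 kN·m

Choose R_2 as the redundant. The primary structure is the cantilever fixed at 1.
Free-end deflection of the primary structure under the applied loading (downward +):
  point load 108 at a = 6.4: Pa²(3L − a)/(6EI) = 12976/EI
  UDL 38: wL⁴/(8EI) = 19456/EI
  point load 16.5 at a = 4.8: Pa²(3L − a)/(6EI) = 1217/EI
  δ_0 = 33649/EI
Tip deflection under a unit load at 2: L³/(3EI) = 170.7/EI.
The prop prevents deflection at 2: R_2 = δ_0/δ_{22} = 33649/170.7 = 197.2 kN.
Moment equilibrium about 1: M_1 = Σ(load moments about 1) − R_2·L = 1986 − 197.2×8 = 409.1 kN·m.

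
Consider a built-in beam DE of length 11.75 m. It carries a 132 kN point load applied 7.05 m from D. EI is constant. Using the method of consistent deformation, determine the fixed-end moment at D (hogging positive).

Take the two fixed-end moments M_D, M_E as redundants; the released structure is the simple span DE.
On the primary (simply-supported) span, the end slopes from the loading are:
  at D: point load 132 at a = 7.05: Pab(L + b)/(6LEI) = 1021/EI
  at E: point load 132 at a = 7.05: Pab(L + a)/(6LEI) = 1166/EI
  θ_D0 = 1021/EI,  θ_E0 = 1166/EI
Flexibility coefficients: a unit moment at one end gives L/(3EI) there and L/(6EI) at the far end, so f₁₁ = f₂₂ = 3.917/EI and f₁₂ = f₂₁ = 1.958/EI.
Compatibility — zero rotation at each built-in end:
  3.917 M_D + 1.958 M_E = 1021
  1.958 M_D + 3.917 M_E = 1166
Solving the pair gives M_D = 148.9 kN·m and M_E = 223.3 kN·m (hogging).

M_D = 148.9 kN·m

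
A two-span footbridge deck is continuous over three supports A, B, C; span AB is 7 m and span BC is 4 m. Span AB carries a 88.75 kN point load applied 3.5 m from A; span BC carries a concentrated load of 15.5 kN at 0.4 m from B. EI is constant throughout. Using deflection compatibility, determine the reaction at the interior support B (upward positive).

R_B = 88.2 kN

Release continuity at B by inserting a hinge; the redundant is the internal moment M_B. The primary structure is two simply-supported spans AB and BC.
Discontinuity in slope at B on the released structure — sum the simple-span end rotations:
  span AB: point load 88.75 at a = 3.5: Pab(L + a)/(6LEI) = 271.8/EI
  span BC: point load 15.5 at a = 0.4: Pab(L + b)/(6LEI) = 7.068/EI
  relative rotation θ_0 = (271.8 + 7.068)/EI = 278.9/EI
A unit hogging moment at B produces rotation L₁/(3EI) + L₂/(3EI) = 3.667/EI.
Compatibility: M_B·(L₁+L₂)/(3EI) = θ_0, giving M_B = 76.05 kN·m (hogging).
Span AB, ΣM about A with M_B applied at B: R_B^{AB}·7 = 310.6 + 76.05, so R_B^{AB} = 55.24 kN and R_A = 88.75 − 55.24 = 33.51 kN.
Span BC, ΣM about C: R_B^{BC}·4 = 55.8 + 76.05, so R_B^{BC} = 32.96 kN and R_C = 15.5 − 32.96 = -17.46 kN.
R_B = 55.24 + 32.96 = 88.2 kN.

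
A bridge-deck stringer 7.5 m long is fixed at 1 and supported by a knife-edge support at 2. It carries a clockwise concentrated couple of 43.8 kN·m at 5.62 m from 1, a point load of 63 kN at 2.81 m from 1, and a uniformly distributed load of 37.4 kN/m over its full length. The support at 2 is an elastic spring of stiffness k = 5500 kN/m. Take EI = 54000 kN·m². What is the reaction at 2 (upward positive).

Remove the prop at 2; the released (primary) structure is a cantilever built in at 1.
Downward deflection at the released point 2 due to the loads:
  clockwise couple 43.8 at a = 5.62: M₀a(2L − a)/(2EI) = 1154/EI
  point load 63 at a = 2.81: Pa²(3L − a)/(6EI) = 1632/EI
  UDL 37.4: wL⁴/(8EI) = 14792/EI
  δ_0 = 17579/EI
Tip deflection under a unit load at 2: L³/(3EI) = 140.6/EI.
With EI = 54000 kN·m²: δ_0 = 0.32554 m and δ_{22} = 0.002604 m/kN.
Compatibility — the spring shortens by R_2/k under the reaction it provides: δ_0 − R_2·δ_{22} = R_2/k. With 1/k = 0.000182 m/kN, R_2 = δ_0 / (δ_{22} + 1/k) = 0.32554 / (0.002604 + 0.000182) = 116.8 kN.

R_2 = 116.8 kN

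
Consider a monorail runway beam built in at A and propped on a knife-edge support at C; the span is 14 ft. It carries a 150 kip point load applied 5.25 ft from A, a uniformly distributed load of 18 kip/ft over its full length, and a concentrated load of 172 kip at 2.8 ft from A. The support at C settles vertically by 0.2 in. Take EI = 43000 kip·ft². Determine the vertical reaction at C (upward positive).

R_C = 131 kip

Take the reaction at C as the redundant and release it; the primary structure is a cantilever fixed at A.
Primary-structure tip deflection at C by superposition:
  point load 150 at a = 5.25: Pa²(3L − a)/(6EI) = 25323/EI
  UDL 18: wL⁴/(8EI) = 86436/EI
  point load 172 at a = 2.8: Pa²(3L − a)/(6EI) = 8810/EI
  δ_0 = 120569/EI
Tip deflection under a unit load at C: L³/(3EI) = 914.7/EI.
With EI = 43000 kip·ft²: δ_0 = 2.8039 ft and δ_{CC} = 0.021271 ft/kip.
Compatibility — the beam at C must follow the support down by 0.01667 ft: δ_0 − R_C·δ_{CC} = 0.01667, so R_C = (2.8039 − 0.01667)/0.021271 = 131 kip.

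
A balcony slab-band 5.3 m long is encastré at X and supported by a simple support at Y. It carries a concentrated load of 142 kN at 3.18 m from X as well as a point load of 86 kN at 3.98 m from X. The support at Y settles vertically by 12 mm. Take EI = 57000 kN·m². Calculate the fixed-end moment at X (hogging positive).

M_X = 252.7 kN·m

Take the reaction at Y as the redundant and release it; the primary structure is a cantilever fixed at X.
Primary-structure tip deflection at Y by superposition:
  point load 142 at a = 3.18: Pa²(3L − a)/(6EI) = 3044/EI
  point load 86 at a = 3.98: Pa²(3L − a)/(6EI) = 2706/EI
  δ_0 = 5751/EI
Tip deflection under a unit load at Y: L³/(3EI) = 49.63/EI.
With EI = 57000 kN·m²: δ_0 = 0.10089 m and δ_{YY} = 0.000871 m/kN.
Compatibility — the beam at Y must follow the support down by 0.012 m: δ_0 − R_Y·δ_{YY} = 0.012, so R_Y = (0.10089 − 0.012)/0.000871 = 102.1 kN.
Moment equilibrium about X: M_X = Σ(load moments about X) − R_Y·L = 793.8 − 102.1×5.3 = 252.7 kN·m.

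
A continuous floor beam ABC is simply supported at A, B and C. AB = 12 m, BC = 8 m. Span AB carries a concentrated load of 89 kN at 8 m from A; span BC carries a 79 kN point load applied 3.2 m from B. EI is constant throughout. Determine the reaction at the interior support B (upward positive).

R_B = 141.6 kN

Take M_B as the redundant. Released structure: two simple spans AB and BC with a hinge at B.
Discontinuity in slope at B on the released structure — sum the simple-span end rotations:
  span AB: point load 89 at a = 8: Pab(L + a)/(6LEI) = 791.1/EI
  span BC: point load 79 at a = 3.2: Pab(L + b)/(6LEI) = 323.6/EI
  relative rotation θ_0 = (791.1 + 323.6)/EI = 1115/EI
A unit hogging moment at B produces rotation L₁/(3EI) + L₂/(3EI) = 6.667/EI.
Slope continuity at B: θ_0 = M_B·6.667/EI, so M_B = 1115/6.667 = 167.2 kN·m (hogging).
Span AB, ΣM about A with M_B applied at B: R_B^{AB}·12 = 712 + 167.2, so R_B^{AB} = 73.27 kN and R_A = 89 − 73.27 = 15.73 kN.
Span BC, ΣM about C: R_B^{BC}·8 = 379.2 + 167.2, so R_B^{BC} = 68.3 kN and R_C = 79 − 68.3 = 10.7 kN.
R_B = 73.27 + 68.3 = 141.6 kN.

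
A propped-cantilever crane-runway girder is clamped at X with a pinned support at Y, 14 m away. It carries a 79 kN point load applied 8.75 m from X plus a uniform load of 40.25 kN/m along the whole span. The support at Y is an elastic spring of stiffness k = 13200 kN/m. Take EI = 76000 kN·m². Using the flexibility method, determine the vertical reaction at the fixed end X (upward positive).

Remove the prop at Y; the released (primary) structure is a cantilever built in at X.
Free-end deflection of the primary structure under the applied loading (downward +):
  point load 79 at a = 8.75: Pa²(3L − a)/(6EI) = 33518/EI
  UDL 40.25: wL⁴/(8EI) = 193280/EI
  δ_0 = 226799/EI
Tip deflection under a unit load at Y: L³/(3EI) = 914.7/EI.
With EI = 76000 kN·m²: δ_0 = 2.9842 m and δ_{YY} = 0.012035 m/kN.
Compatibility — the spring shortens by R_Y/k under the reaction it provides: δ_0 − R_Y·δ_{YY} = R_Y/k. With 1/k = 0.000076 m/kN, R_Y = δ_0 / (δ_{YY} + 1/k) = 2.9842 / (0.012035 + 0.000076) = 246.4 kN.
Vertical equilibrium: R_X = ΣP − R_Y = 642.5 − 246.4 = 396.1 kN.

R_X = 396.1 kN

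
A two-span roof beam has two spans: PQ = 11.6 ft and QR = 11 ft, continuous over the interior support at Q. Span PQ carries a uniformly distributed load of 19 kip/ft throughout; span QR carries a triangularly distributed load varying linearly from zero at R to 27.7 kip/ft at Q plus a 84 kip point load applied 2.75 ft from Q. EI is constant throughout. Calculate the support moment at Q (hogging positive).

M_Q = 346.6 kip·ft

Insert a hinge at Q; M_Q is the redundant, and each span becomes simply supported.
Rotations at Q on the released spans (each span's end-slope, ×1/EI):
  span PQ: UDL 19: wL³/(24EI) = 1236/EI
  span QR: triangular load, peak 27.7: w₀L³/(45EI) = 819.3/EI
  span QR: point load 84 at a = 2.75: Pab(L + b)/(6LEI) = 555.8/EI
  relative rotation θ_0 = (1236 + 1375)/EI = 2611/EI
A unit hogging moment at Q produces rotation L₁/(3EI) + L₂/(3EI) = 7.533/EI.
Compatibility: M_Q·(L₁+L₂)/(3EI) = θ_0, giving M_Q = 346.6 kip·ft (hogging).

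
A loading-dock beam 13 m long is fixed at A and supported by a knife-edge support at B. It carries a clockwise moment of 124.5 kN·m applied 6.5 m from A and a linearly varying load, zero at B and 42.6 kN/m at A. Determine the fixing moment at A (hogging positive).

Take the reaction at B as the redundant and release it; the primary structure is a cantilever fixed at A.
Primary-structure tip deflection at B by superposition:
  clockwise couple 124.5 at a = 6.5: M₀a(2L − a)/(2EI) = 7890/EI
  triangular load, peak 42.6 at the fixed end: w₀L⁴/(30EI) = 40557/EI
  δ_0 = 48447/EI
Flexibility coefficient — unit upward force at B: δ_{BB} = L³/(3EI) = 732.3/EI.
Compatibility at B: δ_0 − R_B·δ_{BB} = 0, so R_B = 48447/732.3 = 66.15 kN.
Moment equilibrium about A: M_A = Σ(load moments about A) − R_B·L = 1324 − 66.15×13 = 464.4 kN·m.

M_A = 464.4 kN·m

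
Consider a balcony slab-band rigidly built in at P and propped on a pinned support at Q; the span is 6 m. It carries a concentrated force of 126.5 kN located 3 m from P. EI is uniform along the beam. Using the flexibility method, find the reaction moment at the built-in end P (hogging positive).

Choose R_Q as the redundant. The primary structure is the cantilever fixed at P.
Downward deflection at the released point Q due to the loads:
  point load 126.5 at a = 3: Pa²(3L − a)/(6EI) = 2846/EI
Flexibility coefficient — unit upward force at Q: δ_{QQ} = L³/(3EI) = 72/EI.
Compatibility at Q: δ_0 − R_Q·δ_{QQ} = 0, so R_Q = 2846/72 = 39.53 kN.
Moment equilibrium about P: M_P = Σ(load moments about P) − R_Q·L = 379.5 − 39.53×6 = 142.3 kN·m.

M_P = 142.3 kN·m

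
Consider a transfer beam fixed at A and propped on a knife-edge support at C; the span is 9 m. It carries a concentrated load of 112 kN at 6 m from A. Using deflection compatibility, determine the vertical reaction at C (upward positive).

R_C = 58.07 kN

Take the reaction at C as the redundant and release it; the primary structure is a cantilever fixed at A.
Free-end deflection of the primary structure under the applied loading (downward +):
  point load 112 at a = 6: Pa²(3L − a)/(6EI) = 14112/EI
Flexibility coefficient — unit upward force at C: δ_{CC} = L³/(3EI) = 243/EI.
The prop prevents deflection at C: R_C = δ_0/δ_{CC} = 14112/243 = 58.07 kN.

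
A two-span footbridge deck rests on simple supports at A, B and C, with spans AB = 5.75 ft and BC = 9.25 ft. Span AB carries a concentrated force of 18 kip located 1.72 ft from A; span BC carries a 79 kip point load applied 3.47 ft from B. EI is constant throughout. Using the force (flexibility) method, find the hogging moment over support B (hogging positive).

M_B = 91.22 kip·ft

Release continuity at B by inserting a hinge; the redundant is the internal moment M_B. The primary structure is two simply-supported spans AB and BC.
Rotations at B on the released spans (each span's end-slope, ×1/EI):
  span AB: point load 18 at a = 1.72: Pab(L + a)/(6LEI) = 27.02/EI
  span BC: point load 79 at a = 3.47: Pab(L + b)/(6LEI) = 429.1/EI
  relative rotation θ_0 = (27.02 + 429.1)/EI = 456.1/EI
A unit hogging moment at B produces rotation L₁/(3EI) + L₂/(3EI) = 5/EI.
Compatibility: M_B·(L₁+L₂)/(3EI) = θ_0, giving M_B = 91.22 kip·ft (hogging).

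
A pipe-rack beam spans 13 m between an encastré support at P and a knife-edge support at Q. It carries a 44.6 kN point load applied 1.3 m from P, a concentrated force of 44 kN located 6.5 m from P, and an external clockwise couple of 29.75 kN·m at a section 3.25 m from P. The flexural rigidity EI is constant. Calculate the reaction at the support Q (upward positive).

R_Q = 15.9 kN

Choose R_Q as the redundant. The primary structure is the cantilever fixed at P.
Deflection at Q on the released cantilever, summing each load's contribution:
  point load 44.6 at a = 1.3: Pa²(3L − a)/(6EI) = 473.6/EI
  point load 44 at a = 6.5: Pa²(3L − a)/(6EI) = 10070/EI
  clockwise couple 29.75 at a = 3.25: M₀a(2L − a)/(2EI) = 1100/EI
  δ_0 = 11643/EI
Tip deflection under a unit load at Q: L³/(3EI) = 732.3/EI.
Compatibility at Q: δ_0 − R_Q·δ_{QQ} = 0, so R_Q = 11643/732.3 = 15.9 kN.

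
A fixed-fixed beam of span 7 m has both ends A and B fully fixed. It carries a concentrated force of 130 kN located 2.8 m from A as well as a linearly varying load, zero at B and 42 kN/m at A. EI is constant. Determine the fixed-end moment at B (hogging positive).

M_B = 156 kN·m

Take the two fixed-end moments M_A, M_B as redundants; the released structure is the simple span AB.
On the primary (simply-supported) span, the end slopes from the loading are:
  at A: point load 130 at a = 2.8: Pab(L + b)/(6LEI) = 407.7/EI
  at B: point load 130 at a = 2.8: Pab(L + a)/(6LEI) = 356.7/EI
  at A: triangular load, peak 42: w₀L³/(45EI) = 320.1/EI
  at B: triangular load, peak 42: 7w₀L³/(360EI) = 280.1/EI
  θ_A0 = 727.8/EI,  θ_B0 = 636.8/EI
Flexibility coefficients: a unit moment at one end gives L/(3EI) there and L/(6EI) at the far end, so f₁₁ = f₂₂ = 2.333/EI and f₁₂ = f₂₁ = 1.167/EI.
Compatibility — zero rotation at each built-in end:
  2.333 M_A + 1.167 M_B = 727.8
  1.167 M_A + 2.333 M_B = 636.8
Solving the pair gives M_A = 233.9 kN·m and M_B = 156 kN·m (hogging).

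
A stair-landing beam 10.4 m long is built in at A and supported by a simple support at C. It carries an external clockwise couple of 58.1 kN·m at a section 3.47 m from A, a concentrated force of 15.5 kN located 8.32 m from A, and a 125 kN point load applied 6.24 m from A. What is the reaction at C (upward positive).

R_C = 69.57 kN

Take the reaction at C as the redundant and release it; the primary structure is a cantilever fixed at A.
Deflection at C on the released cantilever, summing each load's contribution:
  clockwise couple 58.1 at a = 3.47: M₀a(2L − a)/(2EI) = 1747/EI
  point load 15.5 at a = 8.32: Pa²(3L − a)/(6EI) = 4092/EI
  point load 125 at a = 6.24: Pa²(3L − a)/(6EI) = 20248/EI
  δ_0 = 26086/EI
Tip deflection under a unit load at C: L³/(3EI) = 375/EI.
The prop prevents deflection at C: R_C = δ_0/δ_{CC} = 26086/375 = 69.57 kN.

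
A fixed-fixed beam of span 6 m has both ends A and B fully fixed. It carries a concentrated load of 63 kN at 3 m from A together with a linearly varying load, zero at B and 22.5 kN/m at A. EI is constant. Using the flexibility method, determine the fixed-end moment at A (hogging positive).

M_A = 87.75 kN·m

Release both end moments; the primary structure is a simply-supported span AB with redundants M_A and M_B.
Simple-span end rotations at A and B under the given loads:
  at A: point load 63 at a = 3: Pab(L + b)/(6LEI) = 141.8/EI
  at B: point load 63 at a = 3: Pab(L + a)/(6LEI) = 141.8/EI
  at A: triangular load, peak 22.5: w₀L³/(45EI) = 108/EI
  at B: triangular load, peak 22.5: 7w₀L³/(360EI) = 94.5/EI
  θ_A0 = 249.8/EI,  θ_B0 = 236.2/EI
Flexibility coefficients: a unit moment at one end gives L/(3EI) there and L/(6EI) at the far end, so f₁₁ = f₂₂ = 2/EI and f₁₂ = f₂₁ = 1/EI.
Compatibility — zero rotation at each built-in end:
  2 M_A + 1 M_B = 249.8
  1 M_A + 2 M_B = 236.2
Solving the pair gives M_A = 87.75 kN·m and M_B = 74.25 kN·m (hogging).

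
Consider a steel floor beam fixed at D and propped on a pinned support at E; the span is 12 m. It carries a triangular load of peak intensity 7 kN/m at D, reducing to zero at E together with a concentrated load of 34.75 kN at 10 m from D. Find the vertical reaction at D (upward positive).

R_D = 42.21 kN

Choose R_E as the redundant. The primary structure is the cantilever fixed at D.
Deflection at E on the released cantilever, summing each load's contribution:
  triangular load, peak 7 at the fixed end: w₀L⁴/(30EI) = 4838/EI
  point load 34.75 at a = 10: Pa²(3L − a)/(6EI) = 15058/EI
  δ_0 = 19897/EI
Flexibility coefficient — unit upward force at E: δ_{EE} = L³/(3EI) = 576/EI.
The prop prevents deflection at E: R_E = δ_0/δ_{EE} = 19897/576 = 34.54 kN.
Vertical equilibrium: R_D = ΣP − R_E = 76.75 − 34.54 = 42.21 kN.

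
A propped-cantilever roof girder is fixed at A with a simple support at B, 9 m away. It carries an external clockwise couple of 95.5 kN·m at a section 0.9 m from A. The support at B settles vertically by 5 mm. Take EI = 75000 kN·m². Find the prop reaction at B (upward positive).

Choose R_B as the redundant. The primary structure is the cantilever fixed at A.
Downward deflection at the released point B due to the loads:
  clockwise couple 95.5 at a = 0.9: M₀a(2L − a)/(2EI) = 734.9/EI
Flexibility coefficient — unit upward force at B: δ_{BB} = L³/(3EI) = 243/EI.
With EI = 75000 kN·m²: δ_0 = 0.009798 m and δ_{BB} = 0.00324 m/kN.
Compatibility — the beam at B must follow the support down by 0.005 m: δ_0 − R_B·δ_{BB} = 0.005, so R_B = (0.009798 − 0.005)/0.00324 = 1.481 kN.

R_B = 1.481 kN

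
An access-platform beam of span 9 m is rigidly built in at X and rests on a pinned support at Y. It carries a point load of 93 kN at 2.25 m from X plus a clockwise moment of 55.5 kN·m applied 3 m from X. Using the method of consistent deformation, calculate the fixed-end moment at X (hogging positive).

M_X = 146.6 kN·m

Choose R_Y as the redundant. The primary structure is the cantilever fixed at X.
Free-end deflection of the primary structure under the applied loading (downward +):
  point load 93 at a = 2.25: Pa²(3L − a)/(6EI) = 1942/EI
  clockwise couple 55.5 at a = 3: M₀a(2L − a)/(2EI) = 1249/EI
  δ_0 = 3191/EI
Tip deflection under a unit load at Y: L³/(3EI) = 243/EI.
The prop prevents deflection at Y: R_Y = δ_0/δ_{YY} = 3191/243 = 13.13 kN.
Moment equilibrium about X: M_X = Σ(load moments about X) − R_Y·L = 264.8 − 13.13×9 = 146.6 kN·m.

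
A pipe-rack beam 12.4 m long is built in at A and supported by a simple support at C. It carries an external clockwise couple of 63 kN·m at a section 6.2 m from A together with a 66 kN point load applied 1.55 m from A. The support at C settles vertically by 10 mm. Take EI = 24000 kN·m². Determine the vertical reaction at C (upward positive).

Choose R_C as the redundant. The primary structure is the cantilever fixed at A.
Free-end deflection of the primary structure under the applied loading (downward +):
  clockwise couple 63 at a = 6.2: M₀a(2L − a)/(2EI) = 3633/EI
  point load 66 at a = 1.55: Pa²(3L − a)/(6EI) = 942.1/EI
  δ_0 = 4575/EI
Flexibility coefficient — unit upward force at C: δ_{CC} = L³/(3EI) = 635.5/EI.
With EI = 24000 kN·m²: δ_0 = 0.19061 m and δ_{CC} = 0.026481 m/kN.
Compatibility — the beam at C must follow the support down by 0.01 m: δ_0 − R_C·δ_{CC} = 0.01, so R_C = (0.19061 − 0.01)/0.026481 = 6.821 kN.

R_C = 6.821 kN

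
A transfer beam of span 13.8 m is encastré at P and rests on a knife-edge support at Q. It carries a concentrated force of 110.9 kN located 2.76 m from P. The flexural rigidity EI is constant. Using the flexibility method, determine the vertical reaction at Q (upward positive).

Remove the prop at Q; the released (primary) structure is a cantilever built in at P.
Downward deflection at the released point Q due to the loads:
  point load 110.9 at a = 2.76: Pa²(3L − a)/(6EI) = 5440/EI
Tip deflection under a unit load at Q: L³/(3EI) = 876/EI.
The prop prevents deflection at Q: R_Q = δ_0/δ_{QQ} = 5440/876 = 6.21 kN.

R_Q = 6.21 kN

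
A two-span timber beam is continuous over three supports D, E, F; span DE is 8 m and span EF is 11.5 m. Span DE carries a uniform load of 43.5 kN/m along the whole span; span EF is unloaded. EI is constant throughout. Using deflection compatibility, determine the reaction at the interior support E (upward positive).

R_E = 204.3 kN

Insert a hinge at E; M_E is the redundant, and each span becomes simply supported.
Discontinuity in slope at E on the released structure — sum the simple-span end rotations:
  span DE: UDL 43.5: wL³/(24EI) = 928/EI
  relative rotation θ_0 = (928 + 0)/EI = 928/EI
A unit hogging moment at E produces rotation L₁/(3EI) + L₂/(3EI) = 6.5/EI.
Compatibility: M_E·(L₁+L₂)/(3EI) = θ_0, giving M_E = 142.8 kN·m (hogging).
Span DE, ΣM about D with M_E applied at E: R_E^{DE}·8 = 1392 + 142.8, so R_E^{DE} = 191.8 kN and R_D = 348 − 191.8 = 156.2 kN.
Span EF, ΣM about F: R_E^{EF}·11.5 = 0 + 142.8, so R_E^{EF} = 12.41 kN and R_F = 0 − 12.41 = -12.41 kN.
R_E = 191.8 + 12.41 = 204.3 kN.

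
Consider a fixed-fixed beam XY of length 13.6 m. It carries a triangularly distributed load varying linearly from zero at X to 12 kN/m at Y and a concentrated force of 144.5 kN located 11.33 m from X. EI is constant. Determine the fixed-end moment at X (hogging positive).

M_X = 119.6 kN·m

Take the two fixed-end moments M_X, M_Y as redundants; the released structure is the simple span XY.
Simple-span end rotations at X and Y under the given loads:
  at X: triangular load, peak 12: 7w₀L³/(360EI) = 586.9/EI
  at Y: triangular load, peak 12: w₀L³/(45EI) = 670.8/EI
  at X: point load 144.5 at a = 11.33: Pab(L + b)/(6LEI) = 722.8/EI
  at Y: point load 144.5 at a = 11.33: Pab(L + a)/(6LEI) = 1135/EI
  θ_X0 = 1310/EI,  θ_Y0 = 1806/EI
Flexibility coefficients: a unit moment at one end gives L/(3EI) there and L/(6EI) at the far end, so f₁₁ = f₂₂ = 4.533/EI and f₁₂ = f₂₁ = 2.267/EI.
Compatibility — zero rotation at each built-in end:
  4.533 M_X + 2.267 M_Y = 1310
  2.267 M_X + 4.533 M_Y = 1806
Solving the pair gives M_X = 119.6 kN·m and M_Y = 338.6 kN·m (hogging).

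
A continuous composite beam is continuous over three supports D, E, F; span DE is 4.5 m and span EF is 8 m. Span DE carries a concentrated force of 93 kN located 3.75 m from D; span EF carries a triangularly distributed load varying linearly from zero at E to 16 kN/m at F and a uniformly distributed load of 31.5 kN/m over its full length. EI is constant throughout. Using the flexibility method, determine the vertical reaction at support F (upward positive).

Take M_E as the redundant. Released structure: two simple spans DE and EF with a hinge at E.
Rotations at E on the released spans (each span's end-slope, ×1/EI):
  span DE: point load 93 at a = 3.75: Pab(L + a)/(6LEI) = 79.92/EI
  span EF: triangular load, peak 16: 7w₀L³/(360EI) = 159.3/EI
  span EF: UDL 31.5: wL³/(24EI) = 672/EI
  relative rotation θ_0 = (79.92 + 831.3)/EI = 911.2/EI
A unit hogging moment at E produces rotation L₁/(3EI) + L₂/(3EI) = 4.167/EI.
Compatibility: M_E·(L₁+L₂)/(3EI) = θ_0, giving M_E = 218.7 kN·m (hogging).
Span EF, ΣM about F: R_E^{EF}·8 = 1179 + 218.7, so R_E^{EF} = 174.7 kN and R_F = 316 − 174.7 = 141.3 kN.

R_F = 141.3 kN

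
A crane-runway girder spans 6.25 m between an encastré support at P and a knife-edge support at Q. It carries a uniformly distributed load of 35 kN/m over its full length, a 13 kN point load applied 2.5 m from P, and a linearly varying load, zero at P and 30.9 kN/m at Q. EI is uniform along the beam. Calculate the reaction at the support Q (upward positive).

Release the roller at Q. Primary structure: cantilever fixed at P.
Downward deflection at the released point Q due to the loads:
  UDL 35: wL⁴/(8EI) = 6676/EI
  point load 13 at a = 2.5: Pa²(3L − a)/(6EI) = 220.1/EI
  triangular load, peak 30.9 at the free end: 11w₀L⁴/(120EI) = 4322/EI
  δ_0 = 11218/EI
Flexibility coefficient — unit upward force at Q: δ_{QQ} = L³/(3EI) = 81.38/EI.
Compatibility at Q: δ_0 − R_Q·δ_{QQ} = 0, so R_Q = 11218/81.38 = 137.8 kN.

R_Q = 137.8 kN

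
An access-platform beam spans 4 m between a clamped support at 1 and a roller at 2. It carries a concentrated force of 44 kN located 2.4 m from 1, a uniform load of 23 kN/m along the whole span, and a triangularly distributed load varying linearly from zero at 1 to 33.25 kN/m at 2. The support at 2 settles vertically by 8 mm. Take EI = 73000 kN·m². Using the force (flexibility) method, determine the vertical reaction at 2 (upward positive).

R_2 = 62.71 kN

Release the roller at 2. Primary structure: cantilever fixed at 1.
Deflection at 2 on the released cantilever, summing each load's contribution:
  point load 44 at a = 2.4: Pa²(3L − a)/(6EI) = 405.5/EI
  UDL 23: wL⁴/(8EI) = 736/EI
  triangular load, peak 33.25 at the free end: 11w₀L⁴/(120EI) = 780.3/EI
  δ_0 = 1922/EI
Tip deflection under a unit load at 2: L³/(3EI) = 21.33/EI.
With EI = 73000 kN·m²: δ_0 = 0.026326 m and δ_{22} = 0.000292 m/kN.
Compatibility — the beam at 2 must follow the support down by 0.008 m: δ_0 − R_2·δ_{22} = 0.008, so R_2 = (0.026326 − 0.008)/0.000292 = 62.71 kN.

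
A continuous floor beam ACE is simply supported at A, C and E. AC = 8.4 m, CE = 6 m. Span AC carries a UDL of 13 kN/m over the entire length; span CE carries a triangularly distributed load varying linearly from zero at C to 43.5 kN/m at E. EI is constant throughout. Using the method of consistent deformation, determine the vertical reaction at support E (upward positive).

Insert a hinge at C; M_C is the redundant, and each span becomes simply supported.
Discontinuity in slope at C on the released structure — sum the simple-span end rotations:
  span AC: UDL 13: wL³/(24EI) = 321/EI
  span CE: triangular load, peak 43.5: 7w₀L³/(360EI) = 182.7/EI
  relative rotation θ_0 = (321 + 182.7)/EI = 503.7/EI
A unit hogging moment at C produces rotation L₁/(3EI) + L₂/(3EI) = 4.8/EI.
Compatibility: M_C·(L₁+L₂)/(3EI) = θ_0, giving M_C = 104.9 kN·m (hogging).
Span CE, ΣM about E: R_C^{CE}·6 = 261 + 104.9, so R_C^{CE} = 60.99 kN and R_E = 130.5 − 60.99 = 69.51 kN.

R_E = 69.51 kN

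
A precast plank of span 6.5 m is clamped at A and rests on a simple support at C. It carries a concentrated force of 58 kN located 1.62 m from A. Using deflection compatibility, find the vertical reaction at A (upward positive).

R_A = 53.04 kN

Remove the prop at C; the released (primary) structure is a cantilever built in at A.
Deflection at C on the released cantilever, summing each load's contribution:
  point load 58 at a = 1.62: Pa²(3L − a)/(6EI) = 453.6/EI
Tip deflection under a unit load at C: L³/(3EI) = 91.54/EI.
Compatibility at C: δ_0 − R_C·δ_{CC} = 0, so R_C = 453.6/91.54 = 4.955 kN.
Vertical equilibrium: R_A = ΣP − R_C = 58 − 4.955 = 53.04 kN.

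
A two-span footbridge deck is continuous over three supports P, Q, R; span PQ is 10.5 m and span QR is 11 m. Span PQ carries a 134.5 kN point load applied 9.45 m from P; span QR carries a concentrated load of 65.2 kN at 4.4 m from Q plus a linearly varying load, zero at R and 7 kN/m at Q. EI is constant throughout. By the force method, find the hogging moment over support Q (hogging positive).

M_Q = 158.3 kN·m

Insert a hinge at Q; M_Q is the redundant, and each span becomes simply supported.
Discontinuity in slope at Q on the released structure — sum the simple-span end rotations:
  span PQ: point load 134.5 at a = 9.45: Pab(L + a)/(6LEI) = 422.6/EI
  span QR: point load 65.2 at a = 4.4: Pab(L + b)/(6LEI) = 504.9/EI
  span QR: triangular load, peak 7: w₀L³/(45EI) = 207/EI
  relative rotation θ_0 = (422.6 + 712)/EI = 1135/EI
A unit hogging moment at Q produces rotation L₁/(3EI) + L₂/(3EI) = 7.167/EI.
Slope continuity at Q: θ_0 = M_Q·7.167/EI, so M_Q = 1135/7.167 = 158.3 kN·m (hogging).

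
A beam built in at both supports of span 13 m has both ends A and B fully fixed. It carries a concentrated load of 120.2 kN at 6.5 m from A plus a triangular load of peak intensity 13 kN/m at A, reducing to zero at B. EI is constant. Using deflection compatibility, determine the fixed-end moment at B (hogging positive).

M_B = 268.6 kN·m

Release both end moments; the primary structure is a simply-supported span AB with redundants M_A and M_B.
End rotations of the released simple span under the applied load (×1/EI):
  at A: point load 120.2 at a = 6.5: Pab(L + b)/(6LEI) = 1270/EI
  at B: point load 120.2 at a = 6.5: Pab(L + a)/(6LEI) = 1270/EI
  at A: triangular load, peak 13: w₀L³/(45EI) = 634.7/EI
  at B: triangular load, peak 13: 7w₀L³/(360EI) = 555.4/EI
  θ_A0 = 1904/EI,  θ_B0 = 1825/EI
Flexibility coefficients: a unit moment at one end gives L/(3EI) there and L/(6EI) at the far end, so f₁₁ = f₂₂ = 4.333/EI and f₁₂ = f₂₁ = 2.167/EI.
Compatibility — zero rotation at each built-in end:
  4.333 M_A + 2.167 M_B = 1904
  2.167 M_A + 4.333 M_B = 1825
Solving the pair gives M_A = 305.2 kN·m and M_B = 268.6 kN·m (hogging).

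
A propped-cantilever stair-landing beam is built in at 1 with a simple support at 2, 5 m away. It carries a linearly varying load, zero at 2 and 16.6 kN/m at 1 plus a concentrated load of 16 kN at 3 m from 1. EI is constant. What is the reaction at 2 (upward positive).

Choose R_2 as the redundant. The primary structure is the cantilever fixed at 1.
Deflection at 2 on the released cantilever, summing each load's contribution:
  triangular load, peak 16.6 at the fixed end: w₀L⁴/(30EI) = 345.8/EI
  point load 16 at a = 3: Pa²(3L − a)/(6EI) = 288/EI
  δ_0 = 633.8/EI
Flexibility coefficient — unit upward force at 2: δ_{22} = L³/(3EI) = 41.67/EI.
The prop prevents deflection at 2: R_2 = δ_0/δ_{22} = 633.8/41.67 = 15.21 kN.

R_2 = 15.21 kN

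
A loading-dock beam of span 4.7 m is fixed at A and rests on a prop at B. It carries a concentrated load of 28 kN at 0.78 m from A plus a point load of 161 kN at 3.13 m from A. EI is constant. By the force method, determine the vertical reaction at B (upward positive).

R_B = 84.42 kN

Remove the prop at B; the released (primary) structure is a cantilever built in at A.
Deflection at B on the released cantilever, summing each load's contribution:
  point load 28 at a = 0.78: Pa²(3L − a)/(6EI) = 37.82/EI
  point load 161 at a = 3.13: Pa²(3L − a)/(6EI) = 2884/EI
  δ_0 = 2922/EI
Tip deflection under a unit load at B: L³/(3EI) = 34.61/EI.
The prop prevents deflection at B: R_B = δ_0/δ_{BB} = 2922/34.61 = 84.42 kN.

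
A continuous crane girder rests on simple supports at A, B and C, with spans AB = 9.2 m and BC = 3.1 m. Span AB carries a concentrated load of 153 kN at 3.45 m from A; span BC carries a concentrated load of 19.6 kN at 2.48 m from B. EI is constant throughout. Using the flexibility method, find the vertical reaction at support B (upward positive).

Insert a hinge at B; M_B is the redundant, and each span becomes simply supported.
Rotations at B on the released spans (each span's end-slope, ×1/EI):
  span AB: point load 153 at a = 3.45: Pab(L + a)/(6LEI) = 695.6/EI
  span BC: point load 19.6 at a = 2.48: Pab(L + b)/(6LEI) = 6.027/EI
  relative rotation θ_0 = (695.6 + 6.027)/EI = 701.6/EI
A unit hogging moment at B produces rotation L₁/(3EI) + L₂/(3EI) = 4.1/EI.
Slope continuity at B: θ_0 = M_B·4.1/EI, so M_B = 701.6/4.1 = 171.1 kN·m (hogging).
Span AB, ΣM about A with M_B applied at B: R_B^{AB}·9.2 = 527.9 + 171.1, so R_B^{AB} = 75.97 kN and R_A = 153 − 75.97 = 77.03 kN.
Span BC, ΣM about C: R_B^{BC}·3.1 = 12.15 + 171.1, so R_B^{BC} = 59.12 kN and R_C = 19.6 − 59.12 = -39.52 kN.
R_B = 75.97 + 59.12 = 135.1 kN.

R_B = 135.1 kN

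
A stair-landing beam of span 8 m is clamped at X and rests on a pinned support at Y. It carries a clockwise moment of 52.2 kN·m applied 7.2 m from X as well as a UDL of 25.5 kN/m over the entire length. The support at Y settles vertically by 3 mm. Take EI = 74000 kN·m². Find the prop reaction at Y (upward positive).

R_Y = 84.89 kN

Take the reaction at Y as the redundant and release it; the primary structure is a cantilever fixed at X.
Primary-structure tip deflection at Y by superposition:
  clockwise couple 52.2 at a = 7.2: M₀a(2L − a)/(2EI) = 1654/EI
  UDL 25.5: wL⁴/(8EI) = 13056/EI
  δ_0 = 14710/EI
Flexibility coefficient — unit upward force at Y: δ_{YY} = L³/(3EI) = 170.7/EI.
With EI = 74000 kN·m²: δ_0 = 0.19878 m and δ_{YY} = 0.002306 m/kN.
Compatibility — the beam at Y must follow the support down by 0.003 m: δ_0 − R_Y·δ_{YY} = 0.003, so R_Y = (0.19878 − 0.003)/0.002306 = 84.89 kN.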